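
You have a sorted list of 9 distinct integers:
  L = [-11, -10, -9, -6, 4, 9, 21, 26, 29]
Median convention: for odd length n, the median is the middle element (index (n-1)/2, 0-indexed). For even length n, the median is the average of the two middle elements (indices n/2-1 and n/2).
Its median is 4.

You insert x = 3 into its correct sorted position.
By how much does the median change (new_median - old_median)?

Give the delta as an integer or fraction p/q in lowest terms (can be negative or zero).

Old median = 4
After inserting x = 3: new sorted = [-11, -10, -9, -6, 3, 4, 9, 21, 26, 29]
New median = 7/2
Delta = 7/2 - 4 = -1/2

Answer: -1/2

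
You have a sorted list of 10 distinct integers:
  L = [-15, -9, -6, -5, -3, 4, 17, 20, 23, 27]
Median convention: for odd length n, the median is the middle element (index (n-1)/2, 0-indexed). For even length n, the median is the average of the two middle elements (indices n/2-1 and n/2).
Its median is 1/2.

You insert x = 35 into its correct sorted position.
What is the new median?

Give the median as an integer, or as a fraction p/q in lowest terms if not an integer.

Answer: 4

Derivation:
Old list (sorted, length 10): [-15, -9, -6, -5, -3, 4, 17, 20, 23, 27]
Old median = 1/2
Insert x = 35
Old length even (10). Middle pair: indices 4,5 = -3,4.
New length odd (11). New median = single middle element.
x = 35: 10 elements are < x, 0 elements are > x.
New sorted list: [-15, -9, -6, -5, -3, 4, 17, 20, 23, 27, 35]
New median = 4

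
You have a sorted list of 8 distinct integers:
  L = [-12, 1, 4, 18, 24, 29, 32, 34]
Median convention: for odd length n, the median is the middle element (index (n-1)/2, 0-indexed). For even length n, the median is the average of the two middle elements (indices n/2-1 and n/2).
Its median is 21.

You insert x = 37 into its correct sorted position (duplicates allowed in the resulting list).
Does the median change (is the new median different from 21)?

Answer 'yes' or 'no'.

Old median = 21
Insert x = 37
New median = 24
Changed? yes

Answer: yes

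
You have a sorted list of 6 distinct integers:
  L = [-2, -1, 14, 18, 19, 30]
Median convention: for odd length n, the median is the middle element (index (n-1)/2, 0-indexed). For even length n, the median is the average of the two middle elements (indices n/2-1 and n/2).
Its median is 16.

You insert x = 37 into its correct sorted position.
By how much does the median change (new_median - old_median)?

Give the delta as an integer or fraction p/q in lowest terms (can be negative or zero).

Old median = 16
After inserting x = 37: new sorted = [-2, -1, 14, 18, 19, 30, 37]
New median = 18
Delta = 18 - 16 = 2

Answer: 2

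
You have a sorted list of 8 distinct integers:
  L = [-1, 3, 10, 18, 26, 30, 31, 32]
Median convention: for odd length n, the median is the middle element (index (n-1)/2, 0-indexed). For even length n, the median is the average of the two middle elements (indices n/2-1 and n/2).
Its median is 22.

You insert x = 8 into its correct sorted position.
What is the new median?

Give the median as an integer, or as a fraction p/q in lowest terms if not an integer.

Answer: 18

Derivation:
Old list (sorted, length 8): [-1, 3, 10, 18, 26, 30, 31, 32]
Old median = 22
Insert x = 8
Old length even (8). Middle pair: indices 3,4 = 18,26.
New length odd (9). New median = single middle element.
x = 8: 2 elements are < x, 6 elements are > x.
New sorted list: [-1, 3, 8, 10, 18, 26, 30, 31, 32]
New median = 18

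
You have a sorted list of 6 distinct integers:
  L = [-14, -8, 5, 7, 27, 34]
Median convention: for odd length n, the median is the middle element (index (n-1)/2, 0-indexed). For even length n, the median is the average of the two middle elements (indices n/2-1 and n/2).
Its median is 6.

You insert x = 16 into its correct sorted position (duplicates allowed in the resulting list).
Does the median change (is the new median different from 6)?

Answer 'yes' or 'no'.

Old median = 6
Insert x = 16
New median = 7
Changed? yes

Answer: yes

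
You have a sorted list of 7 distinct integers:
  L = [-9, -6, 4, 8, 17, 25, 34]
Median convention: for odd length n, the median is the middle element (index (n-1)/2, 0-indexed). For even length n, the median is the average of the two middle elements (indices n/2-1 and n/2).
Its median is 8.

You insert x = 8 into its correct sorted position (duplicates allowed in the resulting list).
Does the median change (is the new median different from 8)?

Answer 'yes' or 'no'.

Old median = 8
Insert x = 8
New median = 8
Changed? no

Answer: no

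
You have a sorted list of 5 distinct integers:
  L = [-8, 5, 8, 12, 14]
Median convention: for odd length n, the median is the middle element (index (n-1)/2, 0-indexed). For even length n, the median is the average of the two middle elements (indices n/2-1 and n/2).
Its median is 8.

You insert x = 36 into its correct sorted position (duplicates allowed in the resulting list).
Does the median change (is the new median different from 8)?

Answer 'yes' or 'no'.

Answer: yes

Derivation:
Old median = 8
Insert x = 36
New median = 10
Changed? yes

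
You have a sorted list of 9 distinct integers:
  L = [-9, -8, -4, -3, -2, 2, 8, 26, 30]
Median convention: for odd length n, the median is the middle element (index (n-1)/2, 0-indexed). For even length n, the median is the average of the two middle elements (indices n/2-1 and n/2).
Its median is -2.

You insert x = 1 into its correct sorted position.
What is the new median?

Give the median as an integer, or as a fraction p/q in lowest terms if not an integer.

Old list (sorted, length 9): [-9, -8, -4, -3, -2, 2, 8, 26, 30]
Old median = -2
Insert x = 1
Old length odd (9). Middle was index 4 = -2.
New length even (10). New median = avg of two middle elements.
x = 1: 5 elements are < x, 4 elements are > x.
New sorted list: [-9, -8, -4, -3, -2, 1, 2, 8, 26, 30]
New median = -1/2

Answer: -1/2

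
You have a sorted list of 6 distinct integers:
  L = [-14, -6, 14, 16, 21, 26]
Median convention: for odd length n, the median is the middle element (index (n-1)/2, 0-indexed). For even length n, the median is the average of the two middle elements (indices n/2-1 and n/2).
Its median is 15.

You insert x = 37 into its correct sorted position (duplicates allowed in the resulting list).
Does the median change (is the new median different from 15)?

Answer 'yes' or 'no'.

Answer: yes

Derivation:
Old median = 15
Insert x = 37
New median = 16
Changed? yes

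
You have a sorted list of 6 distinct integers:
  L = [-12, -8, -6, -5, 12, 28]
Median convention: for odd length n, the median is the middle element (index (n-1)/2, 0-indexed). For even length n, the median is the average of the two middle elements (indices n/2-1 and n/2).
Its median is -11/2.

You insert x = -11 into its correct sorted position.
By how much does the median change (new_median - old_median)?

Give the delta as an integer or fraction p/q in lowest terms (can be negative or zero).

Answer: -1/2

Derivation:
Old median = -11/2
After inserting x = -11: new sorted = [-12, -11, -8, -6, -5, 12, 28]
New median = -6
Delta = -6 - -11/2 = -1/2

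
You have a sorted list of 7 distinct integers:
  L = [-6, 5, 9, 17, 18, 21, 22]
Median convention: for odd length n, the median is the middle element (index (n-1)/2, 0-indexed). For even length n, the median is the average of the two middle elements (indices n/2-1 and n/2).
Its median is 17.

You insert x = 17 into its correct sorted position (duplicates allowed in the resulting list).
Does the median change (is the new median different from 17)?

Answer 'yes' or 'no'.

Old median = 17
Insert x = 17
New median = 17
Changed? no

Answer: no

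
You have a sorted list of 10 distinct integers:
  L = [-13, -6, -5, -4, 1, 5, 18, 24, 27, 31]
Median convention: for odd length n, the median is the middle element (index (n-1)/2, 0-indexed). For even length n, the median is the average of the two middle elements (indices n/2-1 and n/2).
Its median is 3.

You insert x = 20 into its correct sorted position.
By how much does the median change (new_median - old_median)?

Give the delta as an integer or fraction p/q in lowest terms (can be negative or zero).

Old median = 3
After inserting x = 20: new sorted = [-13, -6, -5, -4, 1, 5, 18, 20, 24, 27, 31]
New median = 5
Delta = 5 - 3 = 2

Answer: 2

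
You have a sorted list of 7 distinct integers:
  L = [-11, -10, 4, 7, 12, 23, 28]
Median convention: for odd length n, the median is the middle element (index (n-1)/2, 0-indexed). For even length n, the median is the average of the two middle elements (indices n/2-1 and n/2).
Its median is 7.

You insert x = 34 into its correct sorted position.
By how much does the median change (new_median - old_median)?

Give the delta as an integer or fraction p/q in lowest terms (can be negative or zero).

Answer: 5/2

Derivation:
Old median = 7
After inserting x = 34: new sorted = [-11, -10, 4, 7, 12, 23, 28, 34]
New median = 19/2
Delta = 19/2 - 7 = 5/2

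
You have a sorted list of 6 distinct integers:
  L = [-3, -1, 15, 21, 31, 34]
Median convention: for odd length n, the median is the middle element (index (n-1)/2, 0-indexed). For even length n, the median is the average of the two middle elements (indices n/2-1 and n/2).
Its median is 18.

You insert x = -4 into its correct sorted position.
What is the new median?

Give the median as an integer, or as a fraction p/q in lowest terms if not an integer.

Old list (sorted, length 6): [-3, -1, 15, 21, 31, 34]
Old median = 18
Insert x = -4
Old length even (6). Middle pair: indices 2,3 = 15,21.
New length odd (7). New median = single middle element.
x = -4: 0 elements are < x, 6 elements are > x.
New sorted list: [-4, -3, -1, 15, 21, 31, 34]
New median = 15

Answer: 15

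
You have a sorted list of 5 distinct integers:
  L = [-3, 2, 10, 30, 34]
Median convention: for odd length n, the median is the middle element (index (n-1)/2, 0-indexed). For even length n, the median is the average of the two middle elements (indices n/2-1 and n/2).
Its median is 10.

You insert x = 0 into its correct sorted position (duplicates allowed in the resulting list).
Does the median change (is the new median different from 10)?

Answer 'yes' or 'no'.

Old median = 10
Insert x = 0
New median = 6
Changed? yes

Answer: yes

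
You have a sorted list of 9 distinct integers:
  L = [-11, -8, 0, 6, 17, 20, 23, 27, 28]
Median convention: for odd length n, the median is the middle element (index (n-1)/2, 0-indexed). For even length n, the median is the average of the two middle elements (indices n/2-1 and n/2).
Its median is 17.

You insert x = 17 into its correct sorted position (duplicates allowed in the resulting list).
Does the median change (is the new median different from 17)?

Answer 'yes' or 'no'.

Answer: no

Derivation:
Old median = 17
Insert x = 17
New median = 17
Changed? no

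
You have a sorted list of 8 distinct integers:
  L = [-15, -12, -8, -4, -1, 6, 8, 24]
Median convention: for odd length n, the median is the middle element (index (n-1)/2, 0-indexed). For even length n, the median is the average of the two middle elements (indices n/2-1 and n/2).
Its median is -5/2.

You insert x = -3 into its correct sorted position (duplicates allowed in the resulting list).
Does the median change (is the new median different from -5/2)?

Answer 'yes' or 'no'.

Old median = -5/2
Insert x = -3
New median = -3
Changed? yes

Answer: yes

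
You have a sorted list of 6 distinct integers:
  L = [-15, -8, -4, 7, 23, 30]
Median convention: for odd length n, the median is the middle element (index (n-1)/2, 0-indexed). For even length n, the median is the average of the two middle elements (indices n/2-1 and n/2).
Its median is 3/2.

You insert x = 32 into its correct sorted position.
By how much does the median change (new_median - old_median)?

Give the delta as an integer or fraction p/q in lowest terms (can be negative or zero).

Answer: 11/2

Derivation:
Old median = 3/2
After inserting x = 32: new sorted = [-15, -8, -4, 7, 23, 30, 32]
New median = 7
Delta = 7 - 3/2 = 11/2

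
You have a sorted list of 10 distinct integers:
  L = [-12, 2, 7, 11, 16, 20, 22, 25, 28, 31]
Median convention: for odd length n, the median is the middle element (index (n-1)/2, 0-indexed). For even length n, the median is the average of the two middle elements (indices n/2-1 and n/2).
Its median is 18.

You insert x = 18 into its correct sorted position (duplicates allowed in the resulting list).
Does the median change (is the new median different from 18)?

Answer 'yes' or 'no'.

Answer: no

Derivation:
Old median = 18
Insert x = 18
New median = 18
Changed? no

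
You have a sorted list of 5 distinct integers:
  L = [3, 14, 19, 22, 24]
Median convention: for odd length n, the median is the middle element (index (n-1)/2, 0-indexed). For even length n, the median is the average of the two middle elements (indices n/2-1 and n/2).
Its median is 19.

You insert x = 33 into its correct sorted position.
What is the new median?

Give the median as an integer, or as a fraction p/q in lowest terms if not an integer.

Old list (sorted, length 5): [3, 14, 19, 22, 24]
Old median = 19
Insert x = 33
Old length odd (5). Middle was index 2 = 19.
New length even (6). New median = avg of two middle elements.
x = 33: 5 elements are < x, 0 elements are > x.
New sorted list: [3, 14, 19, 22, 24, 33]
New median = 41/2

Answer: 41/2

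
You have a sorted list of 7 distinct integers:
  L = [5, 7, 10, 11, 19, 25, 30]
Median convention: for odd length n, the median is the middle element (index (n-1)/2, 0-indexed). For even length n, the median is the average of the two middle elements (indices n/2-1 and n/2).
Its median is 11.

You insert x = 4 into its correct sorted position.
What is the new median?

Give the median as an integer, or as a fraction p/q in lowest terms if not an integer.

Old list (sorted, length 7): [5, 7, 10, 11, 19, 25, 30]
Old median = 11
Insert x = 4
Old length odd (7). Middle was index 3 = 11.
New length even (8). New median = avg of two middle elements.
x = 4: 0 elements are < x, 7 elements are > x.
New sorted list: [4, 5, 7, 10, 11, 19, 25, 30]
New median = 21/2

Answer: 21/2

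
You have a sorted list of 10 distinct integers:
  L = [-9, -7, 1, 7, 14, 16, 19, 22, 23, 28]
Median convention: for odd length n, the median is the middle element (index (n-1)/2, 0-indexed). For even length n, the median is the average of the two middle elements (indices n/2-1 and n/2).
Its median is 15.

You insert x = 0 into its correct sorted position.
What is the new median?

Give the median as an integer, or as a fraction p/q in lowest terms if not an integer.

Old list (sorted, length 10): [-9, -7, 1, 7, 14, 16, 19, 22, 23, 28]
Old median = 15
Insert x = 0
Old length even (10). Middle pair: indices 4,5 = 14,16.
New length odd (11). New median = single middle element.
x = 0: 2 elements are < x, 8 elements are > x.
New sorted list: [-9, -7, 0, 1, 7, 14, 16, 19, 22, 23, 28]
New median = 14

Answer: 14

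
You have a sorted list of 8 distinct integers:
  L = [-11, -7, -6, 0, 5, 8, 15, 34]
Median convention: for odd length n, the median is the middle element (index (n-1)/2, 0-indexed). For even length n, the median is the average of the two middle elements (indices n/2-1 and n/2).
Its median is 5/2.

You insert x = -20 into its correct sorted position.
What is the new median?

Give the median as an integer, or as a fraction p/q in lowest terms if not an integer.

Old list (sorted, length 8): [-11, -7, -6, 0, 5, 8, 15, 34]
Old median = 5/2
Insert x = -20
Old length even (8). Middle pair: indices 3,4 = 0,5.
New length odd (9). New median = single middle element.
x = -20: 0 elements are < x, 8 elements are > x.
New sorted list: [-20, -11, -7, -6, 0, 5, 8, 15, 34]
New median = 0

Answer: 0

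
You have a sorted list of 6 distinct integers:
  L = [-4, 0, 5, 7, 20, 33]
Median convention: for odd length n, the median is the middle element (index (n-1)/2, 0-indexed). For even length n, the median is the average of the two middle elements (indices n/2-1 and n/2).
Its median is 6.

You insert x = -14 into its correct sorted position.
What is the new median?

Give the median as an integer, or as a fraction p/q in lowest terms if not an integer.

Answer: 5

Derivation:
Old list (sorted, length 6): [-4, 0, 5, 7, 20, 33]
Old median = 6
Insert x = -14
Old length even (6). Middle pair: indices 2,3 = 5,7.
New length odd (7). New median = single middle element.
x = -14: 0 elements are < x, 6 elements are > x.
New sorted list: [-14, -4, 0, 5, 7, 20, 33]
New median = 5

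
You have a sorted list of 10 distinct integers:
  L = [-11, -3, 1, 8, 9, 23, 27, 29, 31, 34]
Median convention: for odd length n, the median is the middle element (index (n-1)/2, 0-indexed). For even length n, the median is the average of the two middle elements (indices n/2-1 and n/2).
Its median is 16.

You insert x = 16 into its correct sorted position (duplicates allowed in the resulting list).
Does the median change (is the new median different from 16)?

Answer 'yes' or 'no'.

Answer: no

Derivation:
Old median = 16
Insert x = 16
New median = 16
Changed? no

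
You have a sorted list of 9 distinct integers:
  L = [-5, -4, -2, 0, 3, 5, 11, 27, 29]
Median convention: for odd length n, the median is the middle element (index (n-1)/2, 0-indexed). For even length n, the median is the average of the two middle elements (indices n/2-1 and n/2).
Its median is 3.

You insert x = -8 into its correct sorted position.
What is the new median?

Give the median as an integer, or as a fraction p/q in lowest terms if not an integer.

Old list (sorted, length 9): [-5, -4, -2, 0, 3, 5, 11, 27, 29]
Old median = 3
Insert x = -8
Old length odd (9). Middle was index 4 = 3.
New length even (10). New median = avg of two middle elements.
x = -8: 0 elements are < x, 9 elements are > x.
New sorted list: [-8, -5, -4, -2, 0, 3, 5, 11, 27, 29]
New median = 3/2

Answer: 3/2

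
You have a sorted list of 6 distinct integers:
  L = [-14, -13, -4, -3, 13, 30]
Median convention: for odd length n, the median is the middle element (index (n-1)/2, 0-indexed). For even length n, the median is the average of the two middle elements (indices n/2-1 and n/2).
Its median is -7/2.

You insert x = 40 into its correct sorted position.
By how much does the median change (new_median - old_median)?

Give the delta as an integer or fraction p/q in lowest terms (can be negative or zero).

Old median = -7/2
After inserting x = 40: new sorted = [-14, -13, -4, -3, 13, 30, 40]
New median = -3
Delta = -3 - -7/2 = 1/2

Answer: 1/2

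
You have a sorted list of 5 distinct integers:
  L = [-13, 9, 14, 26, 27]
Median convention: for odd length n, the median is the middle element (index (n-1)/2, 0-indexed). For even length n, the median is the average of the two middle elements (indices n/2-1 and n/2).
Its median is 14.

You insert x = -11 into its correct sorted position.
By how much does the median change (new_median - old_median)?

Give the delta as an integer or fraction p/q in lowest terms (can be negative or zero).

Old median = 14
After inserting x = -11: new sorted = [-13, -11, 9, 14, 26, 27]
New median = 23/2
Delta = 23/2 - 14 = -5/2

Answer: -5/2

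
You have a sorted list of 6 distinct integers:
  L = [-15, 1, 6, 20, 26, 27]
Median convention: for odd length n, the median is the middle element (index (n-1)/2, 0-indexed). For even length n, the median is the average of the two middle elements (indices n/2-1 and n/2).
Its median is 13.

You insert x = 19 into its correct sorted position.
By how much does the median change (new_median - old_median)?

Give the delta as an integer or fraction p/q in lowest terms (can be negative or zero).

Answer: 6

Derivation:
Old median = 13
After inserting x = 19: new sorted = [-15, 1, 6, 19, 20, 26, 27]
New median = 19
Delta = 19 - 13 = 6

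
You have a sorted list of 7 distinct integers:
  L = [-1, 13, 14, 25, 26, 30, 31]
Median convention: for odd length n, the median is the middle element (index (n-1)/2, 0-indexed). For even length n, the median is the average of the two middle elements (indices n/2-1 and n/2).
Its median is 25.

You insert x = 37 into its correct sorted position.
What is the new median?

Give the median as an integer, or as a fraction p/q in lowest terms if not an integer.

Answer: 51/2

Derivation:
Old list (sorted, length 7): [-1, 13, 14, 25, 26, 30, 31]
Old median = 25
Insert x = 37
Old length odd (7). Middle was index 3 = 25.
New length even (8). New median = avg of two middle elements.
x = 37: 7 elements are < x, 0 elements are > x.
New sorted list: [-1, 13, 14, 25, 26, 30, 31, 37]
New median = 51/2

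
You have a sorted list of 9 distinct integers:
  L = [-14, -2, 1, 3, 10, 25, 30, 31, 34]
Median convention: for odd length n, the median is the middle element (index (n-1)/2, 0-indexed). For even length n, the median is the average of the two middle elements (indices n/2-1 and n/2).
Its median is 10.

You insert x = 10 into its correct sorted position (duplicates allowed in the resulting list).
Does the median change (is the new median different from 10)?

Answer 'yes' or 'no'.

Answer: no

Derivation:
Old median = 10
Insert x = 10
New median = 10
Changed? no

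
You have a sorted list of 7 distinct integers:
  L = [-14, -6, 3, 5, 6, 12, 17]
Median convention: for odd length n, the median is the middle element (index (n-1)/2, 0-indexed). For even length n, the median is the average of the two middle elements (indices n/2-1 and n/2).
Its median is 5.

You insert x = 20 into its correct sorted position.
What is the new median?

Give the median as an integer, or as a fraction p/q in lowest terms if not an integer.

Answer: 11/2

Derivation:
Old list (sorted, length 7): [-14, -6, 3, 5, 6, 12, 17]
Old median = 5
Insert x = 20
Old length odd (7). Middle was index 3 = 5.
New length even (8). New median = avg of two middle elements.
x = 20: 7 elements are < x, 0 elements are > x.
New sorted list: [-14, -6, 3, 5, 6, 12, 17, 20]
New median = 11/2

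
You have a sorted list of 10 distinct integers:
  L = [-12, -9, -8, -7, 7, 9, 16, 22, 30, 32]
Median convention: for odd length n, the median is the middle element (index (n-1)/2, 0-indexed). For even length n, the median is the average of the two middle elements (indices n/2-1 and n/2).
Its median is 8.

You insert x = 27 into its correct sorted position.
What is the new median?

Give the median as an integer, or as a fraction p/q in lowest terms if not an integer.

Answer: 9

Derivation:
Old list (sorted, length 10): [-12, -9, -8, -7, 7, 9, 16, 22, 30, 32]
Old median = 8
Insert x = 27
Old length even (10). Middle pair: indices 4,5 = 7,9.
New length odd (11). New median = single middle element.
x = 27: 8 elements are < x, 2 elements are > x.
New sorted list: [-12, -9, -8, -7, 7, 9, 16, 22, 27, 30, 32]
New median = 9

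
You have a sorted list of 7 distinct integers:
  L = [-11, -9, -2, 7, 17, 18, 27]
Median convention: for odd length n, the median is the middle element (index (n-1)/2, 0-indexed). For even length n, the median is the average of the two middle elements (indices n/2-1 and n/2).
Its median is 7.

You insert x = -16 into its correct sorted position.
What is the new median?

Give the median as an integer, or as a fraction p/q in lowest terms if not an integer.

Old list (sorted, length 7): [-11, -9, -2, 7, 17, 18, 27]
Old median = 7
Insert x = -16
Old length odd (7). Middle was index 3 = 7.
New length even (8). New median = avg of two middle elements.
x = -16: 0 elements are < x, 7 elements are > x.
New sorted list: [-16, -11, -9, -2, 7, 17, 18, 27]
New median = 5/2

Answer: 5/2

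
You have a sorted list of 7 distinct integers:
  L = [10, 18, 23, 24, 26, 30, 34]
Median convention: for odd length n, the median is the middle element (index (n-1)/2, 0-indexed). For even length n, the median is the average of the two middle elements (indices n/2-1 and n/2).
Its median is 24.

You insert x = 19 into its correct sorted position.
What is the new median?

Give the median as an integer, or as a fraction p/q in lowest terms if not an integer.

Answer: 47/2

Derivation:
Old list (sorted, length 7): [10, 18, 23, 24, 26, 30, 34]
Old median = 24
Insert x = 19
Old length odd (7). Middle was index 3 = 24.
New length even (8). New median = avg of two middle elements.
x = 19: 2 elements are < x, 5 elements are > x.
New sorted list: [10, 18, 19, 23, 24, 26, 30, 34]
New median = 47/2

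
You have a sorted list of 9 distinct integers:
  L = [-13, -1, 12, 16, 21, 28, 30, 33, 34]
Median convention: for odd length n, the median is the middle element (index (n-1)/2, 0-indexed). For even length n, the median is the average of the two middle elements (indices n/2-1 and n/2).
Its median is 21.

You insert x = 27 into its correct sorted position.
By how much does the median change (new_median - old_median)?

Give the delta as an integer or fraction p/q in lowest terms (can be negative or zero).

Old median = 21
After inserting x = 27: new sorted = [-13, -1, 12, 16, 21, 27, 28, 30, 33, 34]
New median = 24
Delta = 24 - 21 = 3

Answer: 3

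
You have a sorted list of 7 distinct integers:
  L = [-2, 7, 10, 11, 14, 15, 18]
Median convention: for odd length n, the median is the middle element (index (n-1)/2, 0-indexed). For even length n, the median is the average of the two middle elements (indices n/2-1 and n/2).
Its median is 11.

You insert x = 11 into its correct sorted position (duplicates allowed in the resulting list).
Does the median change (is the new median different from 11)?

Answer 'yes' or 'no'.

Old median = 11
Insert x = 11
New median = 11
Changed? no

Answer: no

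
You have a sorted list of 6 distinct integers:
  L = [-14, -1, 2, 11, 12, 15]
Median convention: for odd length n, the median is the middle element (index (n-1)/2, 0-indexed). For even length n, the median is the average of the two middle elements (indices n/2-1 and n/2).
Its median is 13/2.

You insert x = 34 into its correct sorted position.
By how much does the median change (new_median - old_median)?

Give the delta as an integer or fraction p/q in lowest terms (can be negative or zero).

Old median = 13/2
After inserting x = 34: new sorted = [-14, -1, 2, 11, 12, 15, 34]
New median = 11
Delta = 11 - 13/2 = 9/2

Answer: 9/2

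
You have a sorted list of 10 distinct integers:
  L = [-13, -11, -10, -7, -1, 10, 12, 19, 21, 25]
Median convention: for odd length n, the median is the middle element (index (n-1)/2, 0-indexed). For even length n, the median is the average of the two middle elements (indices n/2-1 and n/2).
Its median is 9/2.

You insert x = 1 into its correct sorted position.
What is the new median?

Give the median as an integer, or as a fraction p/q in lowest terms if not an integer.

Old list (sorted, length 10): [-13, -11, -10, -7, -1, 10, 12, 19, 21, 25]
Old median = 9/2
Insert x = 1
Old length even (10). Middle pair: indices 4,5 = -1,10.
New length odd (11). New median = single middle element.
x = 1: 5 elements are < x, 5 elements are > x.
New sorted list: [-13, -11, -10, -7, -1, 1, 10, 12, 19, 21, 25]
New median = 1

Answer: 1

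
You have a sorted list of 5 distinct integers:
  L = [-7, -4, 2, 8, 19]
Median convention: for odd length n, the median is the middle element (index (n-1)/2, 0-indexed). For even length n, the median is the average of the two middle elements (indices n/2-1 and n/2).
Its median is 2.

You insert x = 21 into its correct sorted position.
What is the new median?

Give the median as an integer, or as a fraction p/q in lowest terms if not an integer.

Old list (sorted, length 5): [-7, -4, 2, 8, 19]
Old median = 2
Insert x = 21
Old length odd (5). Middle was index 2 = 2.
New length even (6). New median = avg of two middle elements.
x = 21: 5 elements are < x, 0 elements are > x.
New sorted list: [-7, -4, 2, 8, 19, 21]
New median = 5

Answer: 5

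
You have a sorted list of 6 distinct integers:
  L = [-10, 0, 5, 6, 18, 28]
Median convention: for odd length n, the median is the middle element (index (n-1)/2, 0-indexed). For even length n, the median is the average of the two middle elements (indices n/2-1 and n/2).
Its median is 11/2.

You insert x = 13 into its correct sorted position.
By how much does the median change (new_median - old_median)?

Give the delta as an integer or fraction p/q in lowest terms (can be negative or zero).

Answer: 1/2

Derivation:
Old median = 11/2
After inserting x = 13: new sorted = [-10, 0, 5, 6, 13, 18, 28]
New median = 6
Delta = 6 - 11/2 = 1/2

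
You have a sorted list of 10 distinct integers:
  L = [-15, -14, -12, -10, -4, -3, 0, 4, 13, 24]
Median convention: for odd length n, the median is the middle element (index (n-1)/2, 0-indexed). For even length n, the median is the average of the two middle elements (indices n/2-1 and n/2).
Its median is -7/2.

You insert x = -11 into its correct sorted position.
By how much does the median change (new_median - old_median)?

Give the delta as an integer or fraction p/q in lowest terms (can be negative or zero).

Old median = -7/2
After inserting x = -11: new sorted = [-15, -14, -12, -11, -10, -4, -3, 0, 4, 13, 24]
New median = -4
Delta = -4 - -7/2 = -1/2

Answer: -1/2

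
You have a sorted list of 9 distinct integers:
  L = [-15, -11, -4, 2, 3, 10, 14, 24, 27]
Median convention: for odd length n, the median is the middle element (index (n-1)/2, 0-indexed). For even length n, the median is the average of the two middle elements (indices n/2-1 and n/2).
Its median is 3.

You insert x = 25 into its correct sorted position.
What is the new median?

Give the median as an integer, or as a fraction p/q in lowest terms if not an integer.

Old list (sorted, length 9): [-15, -11, -4, 2, 3, 10, 14, 24, 27]
Old median = 3
Insert x = 25
Old length odd (9). Middle was index 4 = 3.
New length even (10). New median = avg of two middle elements.
x = 25: 8 elements are < x, 1 elements are > x.
New sorted list: [-15, -11, -4, 2, 3, 10, 14, 24, 25, 27]
New median = 13/2

Answer: 13/2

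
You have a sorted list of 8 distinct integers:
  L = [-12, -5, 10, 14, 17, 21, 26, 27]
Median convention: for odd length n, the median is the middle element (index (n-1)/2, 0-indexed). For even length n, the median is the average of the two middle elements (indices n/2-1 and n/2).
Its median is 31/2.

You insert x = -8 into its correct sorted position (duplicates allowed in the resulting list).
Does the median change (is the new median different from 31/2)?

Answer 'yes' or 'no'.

Answer: yes

Derivation:
Old median = 31/2
Insert x = -8
New median = 14
Changed? yes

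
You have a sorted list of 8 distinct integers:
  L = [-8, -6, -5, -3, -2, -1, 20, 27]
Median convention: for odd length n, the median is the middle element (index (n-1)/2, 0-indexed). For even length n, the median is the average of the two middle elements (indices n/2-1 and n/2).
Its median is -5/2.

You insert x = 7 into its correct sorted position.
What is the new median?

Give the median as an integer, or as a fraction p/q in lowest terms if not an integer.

Old list (sorted, length 8): [-8, -6, -5, -3, -2, -1, 20, 27]
Old median = -5/2
Insert x = 7
Old length even (8). Middle pair: indices 3,4 = -3,-2.
New length odd (9). New median = single middle element.
x = 7: 6 elements are < x, 2 elements are > x.
New sorted list: [-8, -6, -5, -3, -2, -1, 7, 20, 27]
New median = -2

Answer: -2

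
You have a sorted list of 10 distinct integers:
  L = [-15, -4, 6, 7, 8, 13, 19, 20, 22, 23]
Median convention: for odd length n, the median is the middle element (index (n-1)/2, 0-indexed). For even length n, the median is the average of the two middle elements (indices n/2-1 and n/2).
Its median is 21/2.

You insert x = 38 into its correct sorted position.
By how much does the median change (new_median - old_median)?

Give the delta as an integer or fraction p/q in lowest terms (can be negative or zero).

Answer: 5/2

Derivation:
Old median = 21/2
After inserting x = 38: new sorted = [-15, -4, 6, 7, 8, 13, 19, 20, 22, 23, 38]
New median = 13
Delta = 13 - 21/2 = 5/2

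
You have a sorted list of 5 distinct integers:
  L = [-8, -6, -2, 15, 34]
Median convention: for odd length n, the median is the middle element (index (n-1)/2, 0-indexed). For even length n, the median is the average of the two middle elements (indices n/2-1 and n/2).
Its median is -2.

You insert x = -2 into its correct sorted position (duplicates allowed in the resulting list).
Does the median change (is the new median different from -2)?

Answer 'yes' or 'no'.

Answer: no

Derivation:
Old median = -2
Insert x = -2
New median = -2
Changed? no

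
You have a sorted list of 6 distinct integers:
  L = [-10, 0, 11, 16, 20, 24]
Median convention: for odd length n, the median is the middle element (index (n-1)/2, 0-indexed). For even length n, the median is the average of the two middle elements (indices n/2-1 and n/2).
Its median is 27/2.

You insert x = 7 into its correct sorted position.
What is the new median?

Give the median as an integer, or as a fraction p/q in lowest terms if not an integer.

Old list (sorted, length 6): [-10, 0, 11, 16, 20, 24]
Old median = 27/2
Insert x = 7
Old length even (6). Middle pair: indices 2,3 = 11,16.
New length odd (7). New median = single middle element.
x = 7: 2 elements are < x, 4 elements are > x.
New sorted list: [-10, 0, 7, 11, 16, 20, 24]
New median = 11

Answer: 11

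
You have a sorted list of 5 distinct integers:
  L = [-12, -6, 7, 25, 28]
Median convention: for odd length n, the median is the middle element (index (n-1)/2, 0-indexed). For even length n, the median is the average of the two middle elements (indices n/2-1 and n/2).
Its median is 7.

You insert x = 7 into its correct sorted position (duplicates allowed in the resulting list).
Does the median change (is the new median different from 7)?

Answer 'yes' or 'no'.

Old median = 7
Insert x = 7
New median = 7
Changed? no

Answer: no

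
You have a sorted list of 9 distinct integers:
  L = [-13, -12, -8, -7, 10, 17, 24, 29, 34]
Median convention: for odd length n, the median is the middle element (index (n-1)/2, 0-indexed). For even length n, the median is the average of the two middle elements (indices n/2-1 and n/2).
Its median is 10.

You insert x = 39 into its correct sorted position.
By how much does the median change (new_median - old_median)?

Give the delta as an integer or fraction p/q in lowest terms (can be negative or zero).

Answer: 7/2

Derivation:
Old median = 10
After inserting x = 39: new sorted = [-13, -12, -8, -7, 10, 17, 24, 29, 34, 39]
New median = 27/2
Delta = 27/2 - 10 = 7/2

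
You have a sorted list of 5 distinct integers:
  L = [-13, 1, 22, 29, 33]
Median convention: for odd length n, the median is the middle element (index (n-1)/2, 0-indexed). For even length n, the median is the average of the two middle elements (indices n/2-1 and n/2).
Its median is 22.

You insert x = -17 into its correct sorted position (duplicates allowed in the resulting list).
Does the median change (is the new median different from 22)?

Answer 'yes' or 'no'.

Old median = 22
Insert x = -17
New median = 23/2
Changed? yes

Answer: yes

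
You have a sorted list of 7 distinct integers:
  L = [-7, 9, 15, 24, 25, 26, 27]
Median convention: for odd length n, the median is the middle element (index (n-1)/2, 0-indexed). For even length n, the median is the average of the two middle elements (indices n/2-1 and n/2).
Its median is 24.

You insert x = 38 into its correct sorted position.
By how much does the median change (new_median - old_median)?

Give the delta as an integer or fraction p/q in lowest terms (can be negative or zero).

Answer: 1/2

Derivation:
Old median = 24
After inserting x = 38: new sorted = [-7, 9, 15, 24, 25, 26, 27, 38]
New median = 49/2
Delta = 49/2 - 24 = 1/2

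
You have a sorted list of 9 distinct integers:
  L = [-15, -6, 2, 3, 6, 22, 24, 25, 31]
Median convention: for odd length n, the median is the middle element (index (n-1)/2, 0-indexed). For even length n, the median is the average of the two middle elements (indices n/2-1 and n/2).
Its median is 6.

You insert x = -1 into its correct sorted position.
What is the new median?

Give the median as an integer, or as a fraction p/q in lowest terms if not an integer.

Answer: 9/2

Derivation:
Old list (sorted, length 9): [-15, -6, 2, 3, 6, 22, 24, 25, 31]
Old median = 6
Insert x = -1
Old length odd (9). Middle was index 4 = 6.
New length even (10). New median = avg of two middle elements.
x = -1: 2 elements are < x, 7 elements are > x.
New sorted list: [-15, -6, -1, 2, 3, 6, 22, 24, 25, 31]
New median = 9/2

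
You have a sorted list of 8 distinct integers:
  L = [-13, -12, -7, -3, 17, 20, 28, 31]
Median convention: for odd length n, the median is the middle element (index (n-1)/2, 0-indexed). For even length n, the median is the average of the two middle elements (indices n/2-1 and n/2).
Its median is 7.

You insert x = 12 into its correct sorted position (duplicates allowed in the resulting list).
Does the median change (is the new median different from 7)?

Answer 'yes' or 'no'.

Old median = 7
Insert x = 12
New median = 12
Changed? yes

Answer: yes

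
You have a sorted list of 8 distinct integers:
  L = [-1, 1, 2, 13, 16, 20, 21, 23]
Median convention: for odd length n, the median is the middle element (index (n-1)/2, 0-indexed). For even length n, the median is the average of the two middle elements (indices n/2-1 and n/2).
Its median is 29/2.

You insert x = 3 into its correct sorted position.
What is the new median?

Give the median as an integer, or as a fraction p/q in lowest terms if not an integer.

Old list (sorted, length 8): [-1, 1, 2, 13, 16, 20, 21, 23]
Old median = 29/2
Insert x = 3
Old length even (8). Middle pair: indices 3,4 = 13,16.
New length odd (9). New median = single middle element.
x = 3: 3 elements are < x, 5 elements are > x.
New sorted list: [-1, 1, 2, 3, 13, 16, 20, 21, 23]
New median = 13

Answer: 13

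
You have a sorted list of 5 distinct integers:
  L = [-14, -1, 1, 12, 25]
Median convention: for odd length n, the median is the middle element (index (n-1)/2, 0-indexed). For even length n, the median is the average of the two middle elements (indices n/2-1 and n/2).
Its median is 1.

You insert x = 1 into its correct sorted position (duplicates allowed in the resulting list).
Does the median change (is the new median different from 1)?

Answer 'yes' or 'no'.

Answer: no

Derivation:
Old median = 1
Insert x = 1
New median = 1
Changed? no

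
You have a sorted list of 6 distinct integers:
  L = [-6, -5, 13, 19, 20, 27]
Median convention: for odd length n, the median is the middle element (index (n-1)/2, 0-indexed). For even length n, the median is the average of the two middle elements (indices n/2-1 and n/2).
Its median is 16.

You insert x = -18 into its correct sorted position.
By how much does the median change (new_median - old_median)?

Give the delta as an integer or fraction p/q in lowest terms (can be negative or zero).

Answer: -3

Derivation:
Old median = 16
After inserting x = -18: new sorted = [-18, -6, -5, 13, 19, 20, 27]
New median = 13
Delta = 13 - 16 = -3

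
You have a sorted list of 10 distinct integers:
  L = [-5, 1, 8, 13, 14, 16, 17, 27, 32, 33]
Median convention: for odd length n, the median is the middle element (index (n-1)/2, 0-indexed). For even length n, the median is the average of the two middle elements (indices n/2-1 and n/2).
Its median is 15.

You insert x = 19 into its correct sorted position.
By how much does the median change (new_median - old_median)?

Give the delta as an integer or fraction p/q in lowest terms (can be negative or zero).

Answer: 1

Derivation:
Old median = 15
After inserting x = 19: new sorted = [-5, 1, 8, 13, 14, 16, 17, 19, 27, 32, 33]
New median = 16
Delta = 16 - 15 = 1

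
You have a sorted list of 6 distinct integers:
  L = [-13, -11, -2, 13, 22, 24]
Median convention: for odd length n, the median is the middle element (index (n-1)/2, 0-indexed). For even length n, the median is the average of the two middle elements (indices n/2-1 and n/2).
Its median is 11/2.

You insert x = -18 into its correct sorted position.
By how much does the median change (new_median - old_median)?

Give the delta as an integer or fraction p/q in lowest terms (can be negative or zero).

Answer: -15/2

Derivation:
Old median = 11/2
After inserting x = -18: new sorted = [-18, -13, -11, -2, 13, 22, 24]
New median = -2
Delta = -2 - 11/2 = -15/2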